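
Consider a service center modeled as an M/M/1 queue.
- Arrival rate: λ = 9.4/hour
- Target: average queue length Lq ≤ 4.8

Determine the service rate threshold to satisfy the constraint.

For M/M/1: Lq = λ²/(μ(μ-λ))
Need Lq ≤ 4.8, i.e. μ(μ-λ) ≥ λ²/4.8
μ² - 9.4μ - 88.36/4.8 ≥ 0  →  μ² - 9.4μ - 18.40833 ≥ 0
Quadratic formula (positive root): μ = [λ + √(λ² + 4×18.40833)]/2
Discriminant: 88.36 + 4×18.40833 = 161.9933, √161.9933 = 12.72766
μ ≥ (9.4 + 12.72766)/2 = 11.0638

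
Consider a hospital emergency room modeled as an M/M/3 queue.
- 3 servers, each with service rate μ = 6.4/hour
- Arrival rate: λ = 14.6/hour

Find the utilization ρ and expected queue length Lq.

Traffic intensity: ρ = λ/(cμ) = 14.6/(3×6.4) = 0.7604
Since ρ = 0.7604 < 1, system is stable.
Offered load a = λ/μ = cρ = 14.6/6.4 = 2.2812
P₀ = [ Σₙ₌₀^2 aⁿ/n! + a^3/(3!(1-ρ)) ]⁻¹
Σ = a^0/0! + a^1/1! + a^2/2! = 1.0000 + 2.2812 + 2.6021 = 5.8833
a^3/(3!(1-ρ)) = 11.8719/(6 × 0.239583) = 8.2587
P₀ = 1/(5.8833 + 8.2587) = 0.07071
Lq = P₀·a^3·ρ / (3!(1-ρ)²) = 0.070711 × 11.8719 × 0.76042 / (6 × 0.057400) = 1.8535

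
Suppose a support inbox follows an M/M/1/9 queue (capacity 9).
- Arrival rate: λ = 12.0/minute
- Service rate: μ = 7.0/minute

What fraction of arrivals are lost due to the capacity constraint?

ρ = λ/μ = 12.0/7.0 = 1.71429
P₀ = (1-ρ)/(1-ρ^(K+1)) = (1-1.71429)/(1-1.71429^10) = -0.7143/-218.2012 = 0.003274
P_K = P₀×ρ^K = 0.003274 × 1.71429^9 = 0.003274 × 127.8670 = 0.4186
Blocking probability = 41.86%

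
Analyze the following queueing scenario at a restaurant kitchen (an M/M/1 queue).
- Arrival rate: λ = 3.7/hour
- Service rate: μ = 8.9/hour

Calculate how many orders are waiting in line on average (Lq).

ρ = λ/μ = 3.7/8.9 = 0.4157
For M/M/1: Lq = λ²/(μ(μ-λ))
Lq = 13.69/(8.9 × 5.20)
Lq = 0.2958 orders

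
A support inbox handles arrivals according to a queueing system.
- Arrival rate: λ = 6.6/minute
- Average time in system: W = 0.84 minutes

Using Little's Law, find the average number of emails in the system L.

Little's Law: L = λW
L = 6.6 × 0.84 = 5.5440 emails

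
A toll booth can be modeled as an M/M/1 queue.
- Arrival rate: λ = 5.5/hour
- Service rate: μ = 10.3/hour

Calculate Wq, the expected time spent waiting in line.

First, compute utilization: ρ = λ/μ = 5.5/10.3 = 0.5340
For M/M/1: Wq = λ/(μ(μ-λ))
Wq = 5.5/(10.3 × (10.3-5.5))
Wq = 5.5/(10.3 × 4.80)
Wq = 0.1112 hours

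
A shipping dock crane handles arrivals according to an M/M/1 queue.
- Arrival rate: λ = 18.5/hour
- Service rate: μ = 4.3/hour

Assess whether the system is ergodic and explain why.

Stability requires ρ = λ/(cμ) < 1
ρ = 18.5/(1 × 4.3) = 18.5/4.30 = 4.3023
Since 4.3023 ≥ 1, the system is UNSTABLE.
Queue grows without bound. Need μ > λ = 18.5.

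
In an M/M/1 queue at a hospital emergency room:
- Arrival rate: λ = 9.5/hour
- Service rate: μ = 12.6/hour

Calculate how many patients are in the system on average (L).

ρ = λ/μ = 9.5/12.6 = 0.7540
For M/M/1: L = λ/(μ-λ)
L = 9.5/(12.6-9.5) = 9.5/3.10
L = 3.0645 patients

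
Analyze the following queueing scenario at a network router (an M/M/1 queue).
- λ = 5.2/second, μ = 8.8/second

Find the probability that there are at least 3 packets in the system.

ρ = λ/μ = 5.2/8.8 = 0.5909
P(N ≥ n) = ρⁿ
P(N ≥ 3) = 0.5909^3
P(N ≥ 3) = 0.2063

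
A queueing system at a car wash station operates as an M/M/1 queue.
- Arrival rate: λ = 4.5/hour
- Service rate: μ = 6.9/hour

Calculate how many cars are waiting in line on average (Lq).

ρ = λ/μ = 4.5/6.9 = 0.6522
For M/M/1: Lq = λ²/(μ(μ-λ))
Lq = 20.25/(6.9 × 2.40)
Lq = 1.2228 cars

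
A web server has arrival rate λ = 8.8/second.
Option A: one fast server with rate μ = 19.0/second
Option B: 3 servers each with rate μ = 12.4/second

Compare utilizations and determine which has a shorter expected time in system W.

Option A: single server μ = 19.0 (M/M/1)
  ρ_A = 8.8/19.0 = 0.4632
  W_A = 1/(μ-λ) = 1/(19.0-8.8) = 1/10.20 = 0.09804

Option B: 3 servers μ = 12.4 (M/M/3)
  ρ_B = λ/(cμ) = 8.8/(3×12.4) = 0.2366
  Offered load a = λ/μ = cρ = 8.8/12.4 = 0.7097
  P₀ = [ Σₙ₌₀^2 aⁿ/n! + a^3/(3!(1-ρ)) ]⁻¹
  Σ = a^0/0! + a^1/1! + a^2/2! = 1.0000 + 0.7097 + 0.2518 = 1.9615
  a^3/(3!(1-ρ)) = 0.3574/(6 × 0.7634) = 0.07803
  P₀ = 1/(1.9615 + 0.07803) = 0.4903
  Lq = P₀·a^3·ρ / (3!(1-ρ)²) = 0.49031 × 0.35742 × 0.23656 / (6 × 0.58284) = 0.01185
  Wq_B = Lq/λ = 0.0118547/8.8 = 0.0013471
  W_B = Wq_B + 1/μ = 0.0013471 + 0.080645 = 0.08199

Since W_B = 0.08199 < W_A = 0.09804, Option B (multiple servers) has the shorter time in system.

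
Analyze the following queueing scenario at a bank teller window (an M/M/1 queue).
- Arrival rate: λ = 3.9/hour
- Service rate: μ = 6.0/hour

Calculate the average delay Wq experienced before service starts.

First, compute utilization: ρ = λ/μ = 3.9/6.0 = 0.6500
For M/M/1: Wq = λ/(μ(μ-λ))
Wq = 3.9/(6.0 × (6.0-3.9))
Wq = 3.9/(6.0 × 2.10)
Wq = 0.3095 hours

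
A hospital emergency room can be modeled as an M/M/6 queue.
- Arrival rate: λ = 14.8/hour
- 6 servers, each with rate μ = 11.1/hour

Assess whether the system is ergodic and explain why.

Stability requires ρ = λ/(cμ) < 1
ρ = 14.8/(6 × 11.1) = 14.8/66.60 = 0.2222
Since 0.2222 < 1, the system is STABLE.
The servers are busy 22.22% of the time.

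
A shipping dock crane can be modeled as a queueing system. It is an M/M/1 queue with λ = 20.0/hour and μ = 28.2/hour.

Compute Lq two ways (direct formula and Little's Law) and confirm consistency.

Method 1 (direct): Lq = λ²/(μ(μ-λ)) = 400.00/(28.2 × 8.20) = 1.7298

Method 2 (Little's Law):
W = 1/(μ-λ) = 1/8.20 = 0.12195
Wq = W - 1/μ = 0.12195 - 0.035461 = 0.08649
Lq = λWq = 20.0 × 0.08649 = 1.7298 ✔ (matches Method 1)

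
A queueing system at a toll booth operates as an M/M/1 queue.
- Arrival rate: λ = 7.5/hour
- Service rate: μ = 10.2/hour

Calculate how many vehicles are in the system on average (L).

ρ = λ/μ = 7.5/10.2 = 0.7353
For M/M/1: L = λ/(μ-λ)
L = 7.5/(10.2-7.5) = 7.5/2.70
L = 2.7778 vehicles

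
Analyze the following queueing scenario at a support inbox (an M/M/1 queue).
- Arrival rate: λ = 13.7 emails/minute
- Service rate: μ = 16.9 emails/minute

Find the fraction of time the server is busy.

Server utilization: ρ = λ/μ
ρ = 13.7/16.9 = 0.8107
The server is busy 81.07% of the time.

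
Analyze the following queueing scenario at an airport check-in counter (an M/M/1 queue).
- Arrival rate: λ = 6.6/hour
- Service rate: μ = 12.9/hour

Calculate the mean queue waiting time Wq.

First, compute utilization: ρ = λ/μ = 6.6/12.9 = 0.5116
For M/M/1: Wq = λ/(μ(μ-λ))
Wq = 6.6/(12.9 × (12.9-6.6))
Wq = 6.6/(12.9 × 6.30)
Wq = 0.08121 hours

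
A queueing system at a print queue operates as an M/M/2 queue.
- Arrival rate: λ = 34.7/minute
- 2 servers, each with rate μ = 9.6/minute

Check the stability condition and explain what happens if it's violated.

Stability requires ρ = λ/(cμ) < 1
ρ = 34.7/(2 × 9.6) = 34.7/19.20 = 1.8073
Since 1.8073 ≥ 1, the system is UNSTABLE.
Need c > λ/μ = 34.7/9.6 = 3.61.
Minimum servers needed: c = 4.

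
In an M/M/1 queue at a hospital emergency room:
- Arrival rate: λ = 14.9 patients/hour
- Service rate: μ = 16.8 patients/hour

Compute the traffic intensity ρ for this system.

Server utilization: ρ = λ/μ
ρ = 14.9/16.8 = 0.8869
The server is busy 88.69% of the time.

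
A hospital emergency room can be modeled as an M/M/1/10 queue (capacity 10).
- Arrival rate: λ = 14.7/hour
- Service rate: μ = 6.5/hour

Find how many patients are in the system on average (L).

ρ = λ/μ = 14.7/6.5 = 2.2615
P₀ = (1-ρ)/(1-ρ^(K+1)) = (1-2.2615)/(1-2.2615^11) = -1.2615/-7912.3890 = 0.0001594
P_K = P₀×ρ^K = 0.00015943 × 2.2615^10 = 0.00015943 × 3499.1771 = 0.5579
L = ρ[1 - (K+1)ρ^K + Kρ^(K+1)] / [(1-ρ)(1-ρ^(K+1))]
L = 2.2615 × (1 - 11×3499.1771 + 10×7913.3890) / ((1 - 2.2615) × (1 - 7913.3890)) = 9.2087 patients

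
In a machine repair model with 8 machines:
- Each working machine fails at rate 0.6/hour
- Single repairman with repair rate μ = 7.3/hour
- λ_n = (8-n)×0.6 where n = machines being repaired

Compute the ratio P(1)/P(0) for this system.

P(1)/P(0) = ∏_{i=0}^{1-1} λ_i/μ_{i+1}
= (8-0)×0.6/7.3
= 0.6575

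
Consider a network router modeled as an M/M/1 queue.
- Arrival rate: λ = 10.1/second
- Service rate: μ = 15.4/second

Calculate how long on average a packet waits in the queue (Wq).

First, compute utilization: ρ = λ/μ = 10.1/15.4 = 0.6558
For M/M/1: Wq = λ/(μ(μ-λ))
Wq = 10.1/(15.4 × (15.4-10.1))
Wq = 10.1/(15.4 × 5.30)
Wq = 0.1237 seconds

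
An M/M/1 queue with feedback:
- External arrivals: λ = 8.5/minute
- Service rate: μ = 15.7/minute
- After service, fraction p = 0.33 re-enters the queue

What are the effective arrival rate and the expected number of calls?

Effective arrival rate: λ_eff = λ/(1-p) = 8.5/(1-0.33) = 8.5/0.67 = 12.6866
ρ = λ_eff/μ = 12.6866/15.7 = 0.80806
L = ρ/(1-ρ) = 0.80806/(1-0.80806) = 4.2100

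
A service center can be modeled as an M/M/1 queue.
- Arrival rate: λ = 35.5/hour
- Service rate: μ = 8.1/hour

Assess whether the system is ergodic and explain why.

Stability requires ρ = λ/(cμ) < 1
ρ = 35.5/(1 × 8.1) = 35.5/8.10 = 4.3827
Since 4.3827 ≥ 1, the system is UNSTABLE.
Queue grows without bound. Need μ > λ = 35.5.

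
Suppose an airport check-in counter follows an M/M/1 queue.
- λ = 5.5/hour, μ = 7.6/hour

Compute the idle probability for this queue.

ρ = λ/μ = 5.5/7.6 = 0.7237
P(0) = 1 - ρ = 1 - 0.7237 = 0.2763
The server is idle 27.63% of the time.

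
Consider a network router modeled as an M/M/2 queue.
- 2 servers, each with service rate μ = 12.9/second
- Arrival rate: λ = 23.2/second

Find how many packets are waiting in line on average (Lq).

Traffic intensity: ρ = λ/(cμ) = 23.2/(2×12.9) = 0.8992
Since ρ = 0.8992 < 1, system is stable.
Offered load a = λ/μ = cρ = 23.2/12.9 = 1.7984
P₀ = [ Σₙ₌₀^1 aⁿ/n! + a^2/(2!(1-ρ)) ]⁻¹
Σ = a^0/0! + a^1/1! = 1.0000 + 1.7984 = 2.7984
a^2/(2!(1-ρ)) = 3.23442/(2 × 0.100775) = 16.0477
P₀ = 1/(2.7984 + 16.0477) = 0.05306
Lq = P₀·a^2·ρ / (2!(1-ρ)²) = 0.0530612 × 3.23442 × 0.899225 / (2 × 0.0101556) = 7.5981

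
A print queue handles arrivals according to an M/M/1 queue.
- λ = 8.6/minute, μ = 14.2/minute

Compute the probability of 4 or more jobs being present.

ρ = λ/μ = 8.6/14.2 = 0.6056
P(N ≥ n) = ρⁿ
P(N ≥ 4) = 0.6056^4
P(N ≥ 4) = 0.1345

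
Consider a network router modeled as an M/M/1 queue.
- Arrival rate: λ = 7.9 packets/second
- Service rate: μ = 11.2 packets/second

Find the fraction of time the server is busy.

Server utilization: ρ = λ/μ
ρ = 7.9/11.2 = 0.7054
The server is busy 70.54% of the time.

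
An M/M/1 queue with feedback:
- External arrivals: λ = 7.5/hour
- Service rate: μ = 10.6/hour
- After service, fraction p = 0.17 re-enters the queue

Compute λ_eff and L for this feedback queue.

Effective arrival rate: λ_eff = λ/(1-p) = 7.5/(1-0.17) = 7.5/0.83 = 9.03614
ρ = λ_eff/μ = 9.03614/10.6 = 0.852466
L = ρ/(1-ρ) = 0.852466/(1-0.852466) = 5.7781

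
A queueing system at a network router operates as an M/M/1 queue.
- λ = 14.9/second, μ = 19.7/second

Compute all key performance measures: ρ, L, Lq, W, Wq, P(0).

Step 1: ρ = λ/μ = 14.9/19.7 = 0.7563
Step 2: L = λ/(μ-λ) = 14.9/4.80 = 3.1042
Step 3: Lq = λ²/(μ(μ-λ)) = 222.01/(19.7×4.80) = 2.3478
Step 4: W = 1/(μ-λ) = 1/4.80 = 0.208333
Step 5: Wq = λ/(μ(μ-λ)) = 14.9/(19.7×4.80) = 0.1576
Step 6: P(0) = 1-ρ = 0.2437
Verify: L = λW = 14.9×0.208333 = 3.1042 ✔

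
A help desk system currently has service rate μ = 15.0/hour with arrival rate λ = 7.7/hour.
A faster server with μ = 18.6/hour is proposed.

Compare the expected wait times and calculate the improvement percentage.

System 1: ρ₁ = 7.7/15.0 = 0.5133, W₁ = 1/(15.0-7.7) = 0.13699
System 2: ρ₂ = 7.7/18.6 = 0.4140, W₂ = 1/(18.6-7.7) = 0.091743
Improvement: (W₁-W₂)/W₁ = (0.13699-0.091743)/0.13699 = 33.03%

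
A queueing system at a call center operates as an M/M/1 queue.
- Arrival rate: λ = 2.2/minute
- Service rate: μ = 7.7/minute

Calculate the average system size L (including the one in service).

ρ = λ/μ = 2.2/7.7 = 0.2857
For M/M/1: L = λ/(μ-λ)
L = 2.2/(7.7-2.2) = 2.2/5.50
L = 0.4000 calls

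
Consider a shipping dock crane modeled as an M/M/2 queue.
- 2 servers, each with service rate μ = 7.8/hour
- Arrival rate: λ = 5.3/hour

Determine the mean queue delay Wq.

Traffic intensity: ρ = λ/(cμ) = 5.3/(2×7.8) = 0.3397
Since ρ = 0.3397 < 1, system is stable.
Offered load a = λ/μ = cρ = 5.3/7.8 = 0.6795
P₀ = [ Σₙ₌₀^1 aⁿ/n! + a^2/(2!(1-ρ)) ]⁻¹
Σ = a^0/0! + a^1/1! = 1.0000 + 0.6795 = 1.6795
a^2/(2!(1-ρ)) = 0.4617/(2 × 0.6603) = 0.3496
P₀ = 1/(1.6795 + 0.3496) = 0.4928
Lq = P₀·a^2·ρ / (2!(1-ρ)²) = 0.4928 × 0.4617 × 0.3397 / (2 × 0.4359) = 0.08866
Wq = Lq/λ = 0.08866/5.3 = 0.01673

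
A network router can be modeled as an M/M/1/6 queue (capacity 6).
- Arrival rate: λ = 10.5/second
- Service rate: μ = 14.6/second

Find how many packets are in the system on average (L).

ρ = λ/μ = 10.5/14.6 = 0.71918
P₀ = (1-ρ)/(1-ρ^(K+1)) = (1-0.71918)/(1-0.71918^7) = 0.28082/0.90049 = 0.3119
P_K = P₀×ρ^K = 0.31185 × 0.71918^6 = 0.31185 × 0.13836 = 0.04315
L = ρ[1 - (K+1)ρ^K + Kρ^(K+1)] / [(1-ρ)(1-ρ^(K+1))]
L = 0.71918 × (1 - 7×0.138365 + 6×0.0995092) / ((1 - 0.71918) × (1 - 0.0995092)) = 1.7875 packets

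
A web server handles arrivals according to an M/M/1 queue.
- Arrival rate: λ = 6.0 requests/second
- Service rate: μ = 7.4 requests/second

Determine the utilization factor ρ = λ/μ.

Server utilization: ρ = λ/μ
ρ = 6.0/7.4 = 0.8108
The server is busy 81.08% of the time.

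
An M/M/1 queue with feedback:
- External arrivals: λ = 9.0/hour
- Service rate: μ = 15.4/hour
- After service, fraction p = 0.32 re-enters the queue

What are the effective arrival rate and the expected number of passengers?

Effective arrival rate: λ_eff = λ/(1-p) = 9.0/(1-0.32) = 9.0/0.68 = 13.2353
ρ = λ_eff/μ = 13.2353/15.4 = 0.859435
L = ρ/(1-ρ) = 0.859435/(1-0.859435) = 6.1141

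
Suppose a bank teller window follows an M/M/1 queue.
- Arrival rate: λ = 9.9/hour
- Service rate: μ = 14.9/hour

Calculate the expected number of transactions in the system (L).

ρ = λ/μ = 9.9/14.9 = 0.6644
For M/M/1: L = λ/(μ-λ)
L = 9.9/(14.9-9.9) = 9.9/5.00
L = 1.9800 transactions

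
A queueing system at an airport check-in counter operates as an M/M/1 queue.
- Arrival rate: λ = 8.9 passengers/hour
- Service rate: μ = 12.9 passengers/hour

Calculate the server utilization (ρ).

Server utilization: ρ = λ/μ
ρ = 8.9/12.9 = 0.6899
The server is busy 68.99% of the time.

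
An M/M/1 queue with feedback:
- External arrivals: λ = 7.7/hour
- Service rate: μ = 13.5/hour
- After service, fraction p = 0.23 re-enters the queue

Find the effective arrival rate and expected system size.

Effective arrival rate: λ_eff = λ/(1-p) = 7.7/(1-0.23) = 7.7/0.77 = 10.0000
ρ = λ_eff/μ = 10.0000/13.5 = 0.74074
L = ρ/(1-ρ) = 0.74074/(1-0.74074) = 2.8571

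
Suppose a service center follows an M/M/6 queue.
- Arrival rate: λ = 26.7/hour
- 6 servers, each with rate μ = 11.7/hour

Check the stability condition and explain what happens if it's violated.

Stability requires ρ = λ/(cμ) < 1
ρ = 26.7/(6 × 11.7) = 26.7/70.20 = 0.3803
Since 0.3803 < 1, the system is STABLE.
The servers are busy 38.03% of the time.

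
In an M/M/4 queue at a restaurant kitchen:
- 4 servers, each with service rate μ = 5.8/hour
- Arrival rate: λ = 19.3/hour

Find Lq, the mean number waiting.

Traffic intensity: ρ = λ/(cμ) = 19.3/(4×5.8) = 0.8319
Since ρ = 0.8319 < 1, system is stable.
Offered load a = λ/μ = cρ = 19.3/5.8 = 3.3276
P₀ = [ Σₙ₌₀^3 aⁿ/n! + a^4/(4!(1-ρ)) ]⁻¹
Σ = a^0/0! + a^1/1! + a^2/2! + a^3/3! = 1.0000 + 3.3276 + 5.5364 + 6.1410 = 16.0050
a^4/(4!(1-ρ)) = 122.6076/(24 × 0.1681034) = 30.3899
P₀ = 1/(16.0050 + 30.3899) = 0.02155
Lq = P₀·a^4·ρ / (4!(1-ρ)²) = 0.021554 × 122.6076 × 0.83190 / (24 × 0.028259) = 3.2415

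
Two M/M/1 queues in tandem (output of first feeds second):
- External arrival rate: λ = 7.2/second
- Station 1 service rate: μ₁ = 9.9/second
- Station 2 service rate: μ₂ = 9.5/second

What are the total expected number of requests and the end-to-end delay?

By Jackson's theorem, each station behaves as independent M/M/1.
Station 1: ρ₁ = 7.2/9.9 = 0.7273, L₁ = ρ₁/(1-ρ₁) = λ/(μ₁-λ) = 7.2/2.70 = 2.6667
Station 2: ρ₂ = 7.2/9.5 = 0.7579, L₂ = ρ₂/(1-ρ₂) = λ/(μ₂-λ) = 7.2/2.30 = 3.1304
Total: L = L₁ + L₂ = 2.6667 + 3.1304 = 5.7971
W = L/λ = 5.7971/7.2 = 0.8052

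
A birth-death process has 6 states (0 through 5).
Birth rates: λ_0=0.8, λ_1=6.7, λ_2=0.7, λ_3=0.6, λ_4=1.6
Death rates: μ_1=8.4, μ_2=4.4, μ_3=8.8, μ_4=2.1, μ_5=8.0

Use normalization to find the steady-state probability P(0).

Ratios P(n)/P(0) = (λ₀···λₙ₋₁)/(μ₁···μₙ):
P(1)/P(0) = (0.8)/(8.4) = 0.0952381
P(2)/P(0) = (0.8×6.7)/(8.4×4.4) = 0.145022
P(3)/P(0) = (0.8×6.7×0.7)/(8.4×4.4×8.8) = 0.0115358
P(4)/P(0) = (0.8×6.7×0.7×0.6)/(8.4×4.4×8.8×2.1) = 0.00329595
P(5)/P(0) = (0.8×6.7×0.7×0.6×1.6)/(8.4×4.4×8.8×2.1×8.0) = 0.000659189

Normalization: ∑ P(n) = 1
P(0) × (1.00000 + 0.0952381 + 0.145022 + 0.0115358 + 0.00329595 + 0.000659189) = 1
P(0) × 1.2558 = 1
P(0) = 1/1.2558 = 0.7963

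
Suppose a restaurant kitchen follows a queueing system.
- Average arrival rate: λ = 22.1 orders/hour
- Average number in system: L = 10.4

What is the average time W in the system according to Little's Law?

Little's Law: L = λW, so W = L/λ
W = 10.4/22.1 = 0.4706 hours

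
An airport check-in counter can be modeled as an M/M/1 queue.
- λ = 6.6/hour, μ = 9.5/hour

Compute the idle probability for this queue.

ρ = λ/μ = 6.6/9.5 = 0.6947
P(0) = 1 - ρ = 1 - 0.6947 = 0.3053
The server is idle 30.53% of the time.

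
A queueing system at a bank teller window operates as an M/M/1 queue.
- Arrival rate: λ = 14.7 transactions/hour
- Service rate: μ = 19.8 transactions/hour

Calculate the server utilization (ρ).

Server utilization: ρ = λ/μ
ρ = 14.7/19.8 = 0.7424
The server is busy 74.24% of the time.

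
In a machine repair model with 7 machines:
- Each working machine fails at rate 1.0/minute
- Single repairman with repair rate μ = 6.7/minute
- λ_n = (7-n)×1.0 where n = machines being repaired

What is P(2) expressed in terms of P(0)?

P(2)/P(0) = ∏_{i=0}^{2-1} λ_i/μ_{i+1}
= (7-0)×1.0/6.7 × (7-1)×1.0/6.7
= 0.9356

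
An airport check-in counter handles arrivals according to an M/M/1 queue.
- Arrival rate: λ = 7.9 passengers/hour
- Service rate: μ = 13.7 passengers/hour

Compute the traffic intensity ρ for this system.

Server utilization: ρ = λ/μ
ρ = 7.9/13.7 = 0.5766
The server is busy 57.66% of the time.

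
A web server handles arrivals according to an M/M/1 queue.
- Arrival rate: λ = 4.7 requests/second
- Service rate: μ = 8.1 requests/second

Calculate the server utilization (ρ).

Server utilization: ρ = λ/μ
ρ = 4.7/8.1 = 0.5802
The server is busy 58.02% of the time.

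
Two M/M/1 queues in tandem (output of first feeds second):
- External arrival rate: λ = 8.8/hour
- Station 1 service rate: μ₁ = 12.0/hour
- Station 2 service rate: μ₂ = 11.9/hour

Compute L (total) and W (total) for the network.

By Jackson's theorem, each station behaves as independent M/M/1.
Station 1: ρ₁ = 8.8/12.0 = 0.7333, L₁ = ρ₁/(1-ρ₁) = λ/(μ₁-λ) = 8.8/3.20 = 2.7500
Station 2: ρ₂ = 8.8/11.9 = 0.7395, L₂ = ρ₂/(1-ρ₂) = λ/(μ₂-λ) = 8.8/3.10 = 2.8387
Total: L = L₁ + L₂ = 2.7500 + 2.8387 = 5.5887
W = L/λ = 5.5887/8.8 = 0.6351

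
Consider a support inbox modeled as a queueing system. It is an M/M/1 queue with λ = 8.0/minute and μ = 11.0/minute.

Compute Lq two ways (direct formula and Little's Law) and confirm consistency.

Method 1 (direct): Lq = λ²/(μ(μ-λ)) = 64.00/(11.0 × 3.00) = 1.9394

Method 2 (Little's Law):
W = 1/(μ-λ) = 1/3.00 = 0.33333
Wq = W - 1/μ = 0.33333 - 0.090909 = 0.24242
Lq = λWq = 8.0 × 0.24242 = 1.9394 ✔ (matches Method 1)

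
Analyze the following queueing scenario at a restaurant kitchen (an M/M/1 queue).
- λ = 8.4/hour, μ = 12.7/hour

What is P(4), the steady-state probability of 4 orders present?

ρ = λ/μ = 8.4/12.7 = 0.6614
P(n) = (1-ρ)ρⁿ
P(4) = (1-0.6614) × 0.6614^4
P(4) = 0.338600 × 0.191362
P(4) = 0.06480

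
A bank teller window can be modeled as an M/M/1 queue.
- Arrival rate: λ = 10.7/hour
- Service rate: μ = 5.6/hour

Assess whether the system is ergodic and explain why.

Stability requires ρ = λ/(cμ) < 1
ρ = 10.7/(1 × 5.6) = 10.7/5.60 = 1.9107
Since 1.9107 ≥ 1, the system is UNSTABLE.
Queue grows without bound. Need μ > λ = 10.7.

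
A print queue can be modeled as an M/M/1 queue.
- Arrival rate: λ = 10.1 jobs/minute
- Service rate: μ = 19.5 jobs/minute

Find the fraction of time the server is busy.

Server utilization: ρ = λ/μ
ρ = 10.1/19.5 = 0.5179
The server is busy 51.79% of the time.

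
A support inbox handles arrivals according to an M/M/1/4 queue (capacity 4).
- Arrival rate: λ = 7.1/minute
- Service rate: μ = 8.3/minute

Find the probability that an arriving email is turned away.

ρ = λ/μ = 7.1/8.3 = 0.8554
P₀ = (1-ρ)/(1-ρ^(K+1)) = (1-0.8554)/(1-0.8554^5) = 0.1446/0.5420 = 0.2668
P_K = P₀×ρ^K = 0.2668 × 0.8554^4 = 0.2668 × 0.5354 = 0.1428
Blocking probability = 14.28%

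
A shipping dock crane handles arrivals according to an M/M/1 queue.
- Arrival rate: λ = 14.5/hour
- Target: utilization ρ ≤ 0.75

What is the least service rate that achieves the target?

ρ = λ/μ, so μ = λ/ρ
μ ≥ 14.5/0.75 = 19.3333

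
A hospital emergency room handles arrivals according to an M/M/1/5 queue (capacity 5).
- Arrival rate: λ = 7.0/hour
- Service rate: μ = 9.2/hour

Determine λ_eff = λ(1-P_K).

ρ = λ/μ = 7.0/9.2 = 0.76087
P₀ = (1-ρ)/(1-ρ^(K+1)) = (1-0.76087)/(1-0.76087^6) = 0.2391/0.8060 = 0.2967
P_K = P₀×ρ^K = 0.2967 × 0.76087^5 = 0.2967 × 0.2550 = 0.07566
λ_eff = λ(1-P_K) = 7.0 × (1 - 0.07566) = 7.0 × 0.92434 = 6.4704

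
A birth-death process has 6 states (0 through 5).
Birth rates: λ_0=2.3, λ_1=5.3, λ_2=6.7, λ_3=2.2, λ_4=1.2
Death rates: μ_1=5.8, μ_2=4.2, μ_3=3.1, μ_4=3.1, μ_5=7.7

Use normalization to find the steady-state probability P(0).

Ratios P(n)/P(0) = (λ₀···λₙ₋₁)/(μ₁···μₙ):
P(1)/P(0) = (2.3)/(5.8) = 0.39655172
P(2)/P(0) = (2.3×5.3)/(5.8×4.2) = 0.50041051
P(3)/P(0) = (2.3×5.3×6.7)/(5.8×4.2×3.1) = 1.0815324
P(4)/P(0) = (2.3×5.3×6.7×2.2)/(5.8×4.2×3.1×3.1) = 0.76753912
P(5)/P(0) = (2.3×5.3×6.7×2.2×1.2)/(5.8×4.2×3.1×3.1×7.7) = 0.11961649

Normalization: ∑ P(n) = 1
P(0) × (1.0000000 + 0.39655172 + 0.50041051 + 1.0815324 + 0.76753912 + 0.11961649) = 1
P(0) × 3.8657 = 1
P(0) = 1/3.8657 = 0.2587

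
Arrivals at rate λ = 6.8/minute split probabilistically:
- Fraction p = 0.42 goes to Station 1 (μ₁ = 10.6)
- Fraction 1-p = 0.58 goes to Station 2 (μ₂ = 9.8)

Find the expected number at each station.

Effective rates: λ₁ = 6.8×0.42 = 2.856, λ₂ = 6.8×0.58 = 3.944
Station 1: ρ₁ = 2.856/10.6 = 0.26943, L₁ = ρ₁/(1-ρ₁) = 0.26943/(1-0.26943) = 0.3688
Station 2: ρ₂ = 3.944/9.8 = 0.40245, L₂ = ρ₂/(1-ρ₂) = 0.40245/(1-0.40245) = 0.6735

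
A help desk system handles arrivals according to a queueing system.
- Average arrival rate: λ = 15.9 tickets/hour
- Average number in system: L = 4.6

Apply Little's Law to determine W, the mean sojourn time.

Little's Law: L = λW, so W = L/λ
W = 4.6/15.9 = 0.2893 hours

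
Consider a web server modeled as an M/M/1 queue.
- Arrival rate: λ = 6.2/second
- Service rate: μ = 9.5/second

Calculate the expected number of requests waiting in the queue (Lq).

ρ = λ/μ = 6.2/9.5 = 0.6526
For M/M/1: Lq = λ²/(μ(μ-λ))
Lq = 38.44/(9.5 × 3.30)
Lq = 1.2262 requests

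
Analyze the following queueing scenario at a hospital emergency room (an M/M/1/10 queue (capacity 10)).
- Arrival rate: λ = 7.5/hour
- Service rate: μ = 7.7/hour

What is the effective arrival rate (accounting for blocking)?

ρ = λ/μ = 7.5/7.7 = 0.974026
P₀ = (1-ρ)/(1-ρ^(K+1)) = (1-0.974026)/(1-0.974026^11) = 0.02597/0.2514 = 0.1033
P_K = P₀×ρ^K = 0.103336 × 0.974026^10 = 0.103336 × 0.768609 = 0.07942
λ_eff = λ(1-P_K) = 7.5 × (1 - 0.07942) = 7.5 × 0.92058 = 6.9043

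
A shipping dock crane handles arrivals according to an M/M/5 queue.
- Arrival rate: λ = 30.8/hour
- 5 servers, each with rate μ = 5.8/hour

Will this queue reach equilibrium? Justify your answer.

Stability requires ρ = λ/(cμ) < 1
ρ = 30.8/(5 × 5.8) = 30.8/29.00 = 1.0621
Since 1.0621 ≥ 1, the system is UNSTABLE.
Need c > λ/μ = 30.8/5.8 = 5.31.
Minimum servers needed: c = 6.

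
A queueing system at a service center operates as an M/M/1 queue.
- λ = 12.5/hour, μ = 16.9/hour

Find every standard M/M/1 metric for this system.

Step 1: ρ = λ/μ = 12.5/16.9 = 0.7396
Step 2: L = λ/(μ-λ) = 12.5/4.40 = 2.8409
Step 3: Lq = λ²/(μ(μ-λ)) = 156.25/(16.9×4.40) = 2.1013
Step 4: W = 1/(μ-λ) = 1/4.40 = 0.22727
Step 5: Wq = λ/(μ(μ-λ)) = 12.5/(16.9×4.40) = 0.1681
Step 6: P(0) = 1-ρ = 0.2604
Verify: L = λW = 12.5×0.22727 = 2.8409 ✔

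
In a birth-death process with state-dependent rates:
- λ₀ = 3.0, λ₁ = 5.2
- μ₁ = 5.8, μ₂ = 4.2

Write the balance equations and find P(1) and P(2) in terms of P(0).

Balance equations:
State 0: λ₀P₀ = μ₁P₁ → P₁ = (λ₀/μ₁)P₀ = (3.0/5.8)P₀ = 0.5172P₀
State 1: P₂ = (λ₀λ₁)/(μ₁μ₂)P₀ = (3.0×5.2)/(5.8×4.2)P₀ = 0.6404P₀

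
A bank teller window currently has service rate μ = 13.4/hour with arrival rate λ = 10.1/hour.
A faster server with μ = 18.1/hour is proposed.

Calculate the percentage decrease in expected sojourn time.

System 1: ρ₁ = 10.1/13.4 = 0.7537, W₁ = 1/(13.4-10.1) = 0.3030
System 2: ρ₂ = 10.1/18.1 = 0.5580, W₂ = 1/(18.1-10.1) = 0.1250
Improvement: (W₁-W₂)/W₁ = (0.3030-0.1250)/0.3030 = 58.75%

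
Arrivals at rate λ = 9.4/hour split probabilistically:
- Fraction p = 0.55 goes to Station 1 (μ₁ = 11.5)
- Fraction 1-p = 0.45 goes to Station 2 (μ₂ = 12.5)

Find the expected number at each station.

Effective rates: λ₁ = 9.4×0.55 = 5.17, λ₂ = 9.4×0.45 = 4.23
Station 1: ρ₁ = 5.17/11.5 = 0.449565, L₁ = ρ₁/(1-ρ₁) = 0.449565/(1-0.449565) = 0.8167
Station 2: ρ₂ = 4.23/12.5 = 0.3384, L₂ = ρ₂/(1-ρ₂) = 0.3384/(1-0.3384) = 0.5115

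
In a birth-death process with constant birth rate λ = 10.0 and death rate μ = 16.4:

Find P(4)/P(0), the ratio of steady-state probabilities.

For constant rates: P(n)/P(0) = (λ/μ)^n
P(4)/P(0) = (10.0/16.4)^4 = 0.60976^4 = 0.1382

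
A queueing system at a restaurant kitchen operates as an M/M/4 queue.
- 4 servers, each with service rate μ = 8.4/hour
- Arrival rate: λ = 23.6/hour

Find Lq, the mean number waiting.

Traffic intensity: ρ = λ/(cμ) = 23.6/(4×8.4) = 0.7024
Since ρ = 0.7024 < 1, system is stable.
Offered load a = λ/μ = cρ = 23.6/8.4 = 2.8095
P₀ = [ Σₙ₌₀^3 aⁿ/n! + a^4/(4!(1-ρ)) ]⁻¹
Σ = a^0/0! + a^1/1! + a^2/2! + a^3/3! = 1.00000 + 2.80952 + 3.94671 + 3.69613 = 11.4524
a^4/(4!(1-ρ)) = 62.3061/(24 × 0.297619) = 8.7229
P₀ = 1/(11.4524 + 8.7229) = 0.04957
Lq = P₀·a^4·ρ / (4!(1-ρ)²) = 0.04957 × 62.3061 × 0.7024 / (24 × 0.08858) = 1.0204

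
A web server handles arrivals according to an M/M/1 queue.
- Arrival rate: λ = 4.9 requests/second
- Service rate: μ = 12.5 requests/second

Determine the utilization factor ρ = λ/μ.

Server utilization: ρ = λ/μ
ρ = 4.9/12.5 = 0.3920
The server is busy 39.20% of the time.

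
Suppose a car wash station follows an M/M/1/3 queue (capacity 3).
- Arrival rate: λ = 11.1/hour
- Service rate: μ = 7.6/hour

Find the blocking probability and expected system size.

ρ = λ/μ = 11.1/7.6 = 1.4605
P₀ = (1-ρ)/(1-ρ^(K+1)) = (1-1.4605)/(1-1.4605^4) = -0.4605/-3.5499 = 0.1297
P_K = P₀×ρ^K = 0.1297 × 1.4605^3 = 0.1297 × 3.1153 = 0.4041
Blocking probability P_3 = 0.4041 (40.41%)
L = ρ[1 - (K+1)ρ^K + Kρ^(K+1)] / [(1-ρ)(1-ρ^(K+1))]
L = 1.4605 × (1 - 4×3.11533 + 3×4.54995) / ((1 - 1.4605) × (1 - 4.54995)) = 1.9552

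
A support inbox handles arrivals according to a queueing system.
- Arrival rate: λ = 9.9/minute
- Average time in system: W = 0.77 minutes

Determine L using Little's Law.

Little's Law: L = λW
L = 9.9 × 0.77 = 7.6230 emails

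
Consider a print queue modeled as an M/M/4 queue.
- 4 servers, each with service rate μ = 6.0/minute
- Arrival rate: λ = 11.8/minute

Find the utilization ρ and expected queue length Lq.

Traffic intensity: ρ = λ/(cμ) = 11.8/(4×6.0) = 0.4917
Since ρ = 0.4917 < 1, system is stable.
Offered load a = λ/μ = cρ = 11.8/6.0 = 1.9667
P₀ = [ Σₙ₌₀^3 aⁿ/n! + a^4/(4!(1-ρ)) ]⁻¹
Σ = a^0/0! + a^1/1! + a^2/2! + a^3/3! = 1.00000 + 1.96667 + 1.93389 + 1.26777 = 6.1683
a^4/(4!(1-ρ)) = 14.9597/(24 × 0.50833) = 1.2262
P₀ = 1/(6.1683 + 1.2262) = 0.1352
Lq = P₀·a^4·ρ / (4!(1-ρ)²) = 0.1352 × 14.9597 × 0.4917 / (24 × 0.2584) = 0.1604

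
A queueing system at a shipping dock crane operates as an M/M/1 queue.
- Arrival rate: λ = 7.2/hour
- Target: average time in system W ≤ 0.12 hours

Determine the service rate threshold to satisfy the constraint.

For M/M/1: W = 1/(μ-λ)
Need W ≤ 0.12, so 1/(μ-λ) ≤ 0.12
μ - λ ≥ 1/0.12 = 8.3333
μ ≥ 7.2 + 8.3333 = 15.5333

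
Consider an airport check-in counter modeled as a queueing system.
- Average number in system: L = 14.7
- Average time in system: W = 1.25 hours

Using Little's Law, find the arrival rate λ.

Little's Law: L = λW, so λ = L/W
λ = 14.7/1.25 = 11.7600 passengers/hour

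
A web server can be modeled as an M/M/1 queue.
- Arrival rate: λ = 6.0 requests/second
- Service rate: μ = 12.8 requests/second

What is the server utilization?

Server utilization: ρ = λ/μ
ρ = 6.0/12.8 = 0.4688
The server is busy 46.88% of the time.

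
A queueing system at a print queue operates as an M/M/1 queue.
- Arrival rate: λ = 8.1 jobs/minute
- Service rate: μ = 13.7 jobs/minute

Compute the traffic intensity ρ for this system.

Server utilization: ρ = λ/μ
ρ = 8.1/13.7 = 0.5912
The server is busy 59.12% of the time.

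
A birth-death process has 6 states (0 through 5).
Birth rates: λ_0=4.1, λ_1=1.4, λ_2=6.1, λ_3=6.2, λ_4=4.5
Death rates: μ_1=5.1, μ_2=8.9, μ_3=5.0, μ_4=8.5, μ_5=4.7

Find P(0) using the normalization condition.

Ratios P(n)/P(0) = (λ₀···λₙ₋₁)/(μ₁···μₙ):
P(1)/P(0) = (4.1)/(5.1) = 0.8039
P(2)/P(0) = (4.1×1.4)/(5.1×8.9) = 0.1265
P(3)/P(0) = (4.1×1.4×6.1)/(5.1×8.9×5.0) = 0.1543
P(4)/P(0) = (4.1×1.4×6.1×6.2)/(5.1×8.9×5.0×8.5) = 0.1125
P(5)/P(0) = (4.1×1.4×6.1×6.2×4.5)/(5.1×8.9×5.0×8.5×4.7) = 0.1077

Normalization: ∑ P(n) = 1
P(0) × (1.0000 + 0.8039 + 0.1265 + 0.1543 + 0.1125 + 0.1077) = 1
P(0) × 2.3049 = 1
P(0) = 1/2.3049 = 0.4339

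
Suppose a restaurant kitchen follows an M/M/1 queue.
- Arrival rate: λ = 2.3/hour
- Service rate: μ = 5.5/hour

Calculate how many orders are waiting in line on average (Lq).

ρ = λ/μ = 2.3/5.5 = 0.4182
For M/M/1: Lq = λ²/(μ(μ-λ))
Lq = 5.29/(5.5 × 3.20)
Lq = 0.3006 orders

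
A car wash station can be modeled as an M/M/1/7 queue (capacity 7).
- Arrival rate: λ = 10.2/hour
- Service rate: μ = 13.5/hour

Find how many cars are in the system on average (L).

ρ = λ/μ = 10.2/13.5 = 0.755556
P₀ = (1-ρ)/(1-ρ^(K+1)) = (1-0.755556)/(1-0.755556^8) = 0.24444/0.89380 = 0.2735
P_K = P₀×ρ^K = 0.27349 × 0.755556^7 = 0.27349 × 0.14056 = 0.03844
L = ρ[1 - (K+1)ρ^K + Kρ^(K+1)] / [(1-ρ)(1-ρ^(K+1))]
L = 0.755556 × (1 - 8×0.14056 + 7×0.10620) / ((1 - 0.755556) × (1 - 0.10620)) = 2.1403 cars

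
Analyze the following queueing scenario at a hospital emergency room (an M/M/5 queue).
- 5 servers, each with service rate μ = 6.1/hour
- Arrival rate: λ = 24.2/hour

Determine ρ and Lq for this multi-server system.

Traffic intensity: ρ = λ/(cμ) = 24.2/(5×6.1) = 0.7934
Since ρ = 0.7934 < 1, system is stable.
Offered load a = λ/μ = cρ = 24.2/6.1 = 3.9672
P₀ = [ Σₙ₌₀^4 aⁿ/n! + a^5/(5!(1-ρ)) ]⁻¹
Σ = a^0/0! + a^1/1! + a^2/2! + a^3/3! + a^4/4! = 1.0000 + 3.9672 + 7.8694 + 10.4065 + 10.3212 = 33.5643
a^5/(5!(1-ρ)) = 982.7152/(120 × 0.2065574) = 39.6466
P₀ = 1/(33.5643 + 39.6466) = 0.01366
Lq = P₀·a^5·ρ / (5!(1-ρ)²) = 0.013659 × 982.7152 × 0.79344 / (120 × 0.042666) = 2.0802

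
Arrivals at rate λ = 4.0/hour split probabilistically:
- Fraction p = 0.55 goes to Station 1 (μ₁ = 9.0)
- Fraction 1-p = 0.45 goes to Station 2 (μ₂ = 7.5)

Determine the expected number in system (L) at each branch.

Effective rates: λ₁ = 4.0×0.55 = 2.2, λ₂ = 4.0×0.45 = 1.8
Station 1: ρ₁ = 2.2/9.0 = 0.2444, L₁ = ρ₁/(1-ρ₁) = 0.2444/(1-0.2444) = 0.3235
Station 2: ρ₂ = 1.8/7.5 = 0.2400, L₂ = ρ₂/(1-ρ₂) = 0.2400/(1-0.2400) = 0.3158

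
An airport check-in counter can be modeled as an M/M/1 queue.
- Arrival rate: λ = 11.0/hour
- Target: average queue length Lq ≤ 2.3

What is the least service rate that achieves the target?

For M/M/1: Lq = λ²/(μ(μ-λ))
Need Lq ≤ 2.3, i.e. μ(μ-λ) ≥ λ²/2.3
μ² - 11.0μ - 121.00/2.3 ≥ 0  →  μ² - 11.0μ - 52.6087 ≥ 0
Quadratic formula (positive root): μ = [λ + √(λ² + 4×52.6087)]/2
Discriminant: 121.00 + 4×52.6087 = 331.4348, √331.4348 = 18.2054
μ ≥ (11.0 + 18.2054)/2 = 14.6027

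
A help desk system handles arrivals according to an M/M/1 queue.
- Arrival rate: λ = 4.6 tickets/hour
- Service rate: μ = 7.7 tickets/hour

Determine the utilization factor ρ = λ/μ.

Server utilization: ρ = λ/μ
ρ = 4.6/7.7 = 0.5974
The server is busy 59.74% of the time.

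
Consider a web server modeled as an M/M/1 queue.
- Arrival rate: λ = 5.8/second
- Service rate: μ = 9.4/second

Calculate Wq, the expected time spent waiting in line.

First, compute utilization: ρ = λ/μ = 5.8/9.4 = 0.6170
For M/M/1: Wq = λ/(μ(μ-λ))
Wq = 5.8/(9.4 × (9.4-5.8))
Wq = 5.8/(9.4 × 3.60)
Wq = 0.1714 seconds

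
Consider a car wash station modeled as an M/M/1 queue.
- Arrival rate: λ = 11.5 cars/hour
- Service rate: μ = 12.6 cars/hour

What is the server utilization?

Server utilization: ρ = λ/μ
ρ = 11.5/12.6 = 0.9127
The server is busy 91.27% of the time.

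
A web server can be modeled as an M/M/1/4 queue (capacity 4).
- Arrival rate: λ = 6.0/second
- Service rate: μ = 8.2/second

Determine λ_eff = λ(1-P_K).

ρ = λ/μ = 6.0/8.2 = 0.73171
P₀ = (1-ρ)/(1-ρ^(K+1)) = (1-0.73171)/(1-0.73171^5) = 0.2683/0.7903 = 0.3395
P_K = P₀×ρ^K = 0.33950 × 0.73171^4 = 0.33950 × 0.28665 = 0.09732
λ_eff = λ(1-P_K) = 6.0 × (1 - 0.09732) = 6.0 × 0.90268 = 5.4161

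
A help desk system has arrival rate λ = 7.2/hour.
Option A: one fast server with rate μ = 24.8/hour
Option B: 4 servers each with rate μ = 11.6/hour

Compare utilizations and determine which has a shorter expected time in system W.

Option A: single server μ = 24.8 (M/M/1)
  ρ_A = 7.2/24.8 = 0.2903
  W_A = 1/(μ-λ) = 1/(24.8-7.2) = 1/17.60 = 0.05682

Option B: 4 servers μ = 11.6 (M/M/4)
  ρ_B = λ/(cμ) = 7.2/(4×11.6) = 0.1552
  Offered load a = λ/μ = cρ = 7.2/11.6 = 0.6207
  P₀ = [ Σₙ₌₀^3 aⁿ/n! + a^4/(4!(1-ρ)) ]⁻¹
  Σ = a^0/0! + a^1/1! + a^2/2! + a^3/3! = 1.0000 + 0.6207 + 0.1926 + 0.03985 = 1.8532
  a^4/(4!(1-ρ)) = 0.14842/(24 × 0.84483) = 0.007320
  P₀ = 1/(1.8532 + 0.007320) = 0.5375
  Lq = P₀·a^4·ρ / (4!(1-ρ)²) = 0.5375 × 0.1484 × 0.1552 / (24 × 0.7137) = 0.0007227
  Wq_B = Lq/λ = 0.0007227/7.2 = 0.0001004
  W_B = Wq_B + 1/μ = 0.0001004 + 0.08621 = 0.08631

Since W_A = 0.05682 < W_B = 0.08631, Option A (single fast server) has the shorter time in system.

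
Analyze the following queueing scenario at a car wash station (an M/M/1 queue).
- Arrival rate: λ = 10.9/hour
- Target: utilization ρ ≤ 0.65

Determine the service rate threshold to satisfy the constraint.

ρ = λ/μ, so μ = λ/ρ
μ ≥ 10.9/0.65 = 16.7692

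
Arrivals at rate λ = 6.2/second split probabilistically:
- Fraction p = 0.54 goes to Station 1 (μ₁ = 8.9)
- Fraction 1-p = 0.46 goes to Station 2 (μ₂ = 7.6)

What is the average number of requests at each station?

Effective rates: λ₁ = 6.2×0.54 = 3.348, λ₂ = 6.2×0.46 = 2.852
Station 1: ρ₁ = 3.348/8.9 = 0.37618, L₁ = ρ₁/(1-ρ₁) = 0.37618/(1-0.37618) = 0.6030
Station 2: ρ₂ = 2.852/7.6 = 0.37526, L₂ = ρ₂/(1-ρ₂) = 0.37526/(1-0.37526) = 0.6007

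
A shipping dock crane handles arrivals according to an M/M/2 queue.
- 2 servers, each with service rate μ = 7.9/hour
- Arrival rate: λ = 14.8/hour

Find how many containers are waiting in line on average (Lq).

Traffic intensity: ρ = λ/(cμ) = 14.8/(2×7.9) = 0.9367
Since ρ = 0.9367 < 1, system is stable.
Offered load a = λ/μ = cρ = 14.8/7.9 = 1.8734
P₀ = [ Σₙ₌₀^1 aⁿ/n! + a^2/(2!(1-ρ)) ]⁻¹
Σ = a^0/0! + a^1/1! = 1.0000 + 1.8734 = 2.8734
a^2/(2!(1-ρ)) = 3.50969/(2 × 0.0632911) = 27.7266
P₀ = 1/(2.8734 + 27.7266) = 0.03268
Lq = P₀·a^2·ρ / (2!(1-ρ)²) = 0.0326797 × 3.50969 × 0.936709 / (2 × 0.00400577) = 13.4102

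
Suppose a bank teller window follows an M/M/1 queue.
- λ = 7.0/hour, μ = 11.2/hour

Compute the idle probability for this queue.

ρ = λ/μ = 7.0/11.2 = 0.6250
P(0) = 1 - ρ = 1 - 0.6250 = 0.3750
The server is idle 37.50% of the time.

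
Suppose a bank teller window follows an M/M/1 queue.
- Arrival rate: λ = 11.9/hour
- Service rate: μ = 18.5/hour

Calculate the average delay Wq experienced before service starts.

First, compute utilization: ρ = λ/μ = 11.9/18.5 = 0.6432
For M/M/1: Wq = λ/(μ(μ-λ))
Wq = 11.9/(18.5 × (18.5-11.9))
Wq = 11.9/(18.5 × 6.60)
Wq = 0.09746 hours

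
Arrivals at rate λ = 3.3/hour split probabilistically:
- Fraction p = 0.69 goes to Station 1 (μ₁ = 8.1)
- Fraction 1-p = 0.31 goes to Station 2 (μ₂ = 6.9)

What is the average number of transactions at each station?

Effective rates: λ₁ = 3.3×0.69 = 2.277, λ₂ = 3.3×0.31 = 1.023
Station 1: ρ₁ = 2.277/8.1 = 0.2811, L₁ = ρ₁/(1-ρ₁) = 0.2811/(1-0.2811) = 0.3910
Station 2: ρ₂ = 1.023/6.9 = 0.1483, L₂ = ρ₂/(1-ρ₂) = 0.1483/(1-0.1483) = 0.1741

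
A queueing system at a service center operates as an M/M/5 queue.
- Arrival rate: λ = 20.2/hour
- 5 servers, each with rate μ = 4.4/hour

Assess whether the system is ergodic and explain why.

Stability requires ρ = λ/(cμ) < 1
ρ = 20.2/(5 × 4.4) = 20.2/22.00 = 0.9182
Since 0.9182 < 1, the system is STABLE.
The servers are busy 91.82% of the time.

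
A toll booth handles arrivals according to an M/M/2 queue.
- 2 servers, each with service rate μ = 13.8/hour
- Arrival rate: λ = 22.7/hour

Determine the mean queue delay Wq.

Traffic intensity: ρ = λ/(cμ) = 22.7/(2×13.8) = 0.8225
Since ρ = 0.8225 < 1, system is stable.
Offered load a = λ/μ = cρ = 22.7/13.8 = 1.6449
P₀ = [ Σₙ₌₀^1 aⁿ/n! + a^2/(2!(1-ρ)) ]⁻¹
Σ = a^0/0! + a^1/1! = 1.0000 + 1.6449 = 2.6449
a^2/(2!(1-ρ)) = 2.70579/(2 × 0.177536) = 7.6204
P₀ = 1/(2.6449 + 7.6204) = 0.09742
Lq = P₀·a^2·ρ / (2!(1-ρ)²) = 0.097416 × 2.7058 × 0.82246 / (2 × 0.031519) = 3.4390
Wq = Lq/λ = 3.4390/22.7 = 0.1515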